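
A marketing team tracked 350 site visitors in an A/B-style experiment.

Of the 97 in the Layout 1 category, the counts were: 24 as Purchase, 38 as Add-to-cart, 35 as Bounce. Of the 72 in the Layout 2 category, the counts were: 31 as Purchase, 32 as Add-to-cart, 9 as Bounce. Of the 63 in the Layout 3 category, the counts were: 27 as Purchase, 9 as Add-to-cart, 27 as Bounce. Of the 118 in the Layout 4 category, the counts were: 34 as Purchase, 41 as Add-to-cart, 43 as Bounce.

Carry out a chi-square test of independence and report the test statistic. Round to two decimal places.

28.72

Row totals: 97, 72, 63, 118. Column totals: 116, 120, 114. Grand total N = 350.
Expected counts (row total × column total / N):
  Layout 1, Purchase: 97×116/350 = 32.149
  Layout 1, Add-to-cart: 97×120/350 = 33.257
  Layout 1, Bounce: 97×114/350 = 31.594
  Layout 2, Purchase: 72×116/350 = 23.863
  Layout 2, Add-to-cart: 72×120/350 = 24.686
  Layout 2, Bounce: 72×114/350 = 23.451
  Layout 3, Purchase: 63×116/350 = 20.880
  Layout 3, Add-to-cart: 63×120/350 = 21.600
  Layout 3, Bounce: 63×114/350 = 20.520
  Layout 4, Purchase: 118×116/350 = 39.109
  Layout 4, Add-to-cart: 118×120/350 = 40.457
  Layout 4, Bounce: 118×114/350 = 38.434
Contributions (O − E)²/E:
  (24 − 32.149)²/32.149 = 2.0656
  (38 − 33.257)²/33.257 = 0.6764
  (35 − 31.594)²/31.594 = 0.3672
  (31 − 23.863)²/23.863 = 2.1346
  (32 − 24.686)²/24.686 = 2.1670
  (9 − 23.451)²/23.451 = 8.9050
  (27 − 20.880)²/20.880 = 1.7938
  (9 − 21.600)²/21.600 = 7.3500
  (27 − 20.520)²/20.520 = 2.0463
  (34 − 39.109)²/39.109 = 0.6674
  (41 − 40.457)²/40.457 = 0.0073
  (43 − 38.434)²/38.434 = 0.5424
χ² = 2.0656 + 0.6764 + 0.3672 + 2.1346 + 2.1670 + 8.9050 + 1.7938 + 7.3500 + 2.0463 + 0.6674 + 0.0073 + 0.5424 = 28.72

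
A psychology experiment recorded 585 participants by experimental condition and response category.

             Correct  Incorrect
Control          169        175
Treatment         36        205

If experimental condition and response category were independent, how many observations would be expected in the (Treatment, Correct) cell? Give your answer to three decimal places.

84.453

Row total (Treatment) = 241; column total (Correct) = 205; grand total N = 585.
Expected count = (row total × column total) / N = 241 × 205 / 585 = 84.453.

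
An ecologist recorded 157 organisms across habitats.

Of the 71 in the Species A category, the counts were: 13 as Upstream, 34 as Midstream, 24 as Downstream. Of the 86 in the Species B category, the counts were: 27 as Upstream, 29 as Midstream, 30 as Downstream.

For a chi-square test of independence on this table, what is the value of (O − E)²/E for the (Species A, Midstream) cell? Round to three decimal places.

1.065

Row total (Species A) = 71; column total (Midstream) = 63; N = 157.
Expected count E = 71 × 63 / 157 = 28.4904.
Contribution = (O − E)²/E = (34 − 28.4904)² / 28.4904 = 1.065.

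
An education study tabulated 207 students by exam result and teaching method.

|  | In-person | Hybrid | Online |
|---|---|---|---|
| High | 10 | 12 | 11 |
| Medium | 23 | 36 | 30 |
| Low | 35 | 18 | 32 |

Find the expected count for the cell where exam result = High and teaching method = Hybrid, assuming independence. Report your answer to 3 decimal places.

Row total (High) = 33; column total (Hybrid) = 66; grand total N = 207.
Expected count = (row total × column total) / N = 33 × 66 / 207 = 10.522.

10.522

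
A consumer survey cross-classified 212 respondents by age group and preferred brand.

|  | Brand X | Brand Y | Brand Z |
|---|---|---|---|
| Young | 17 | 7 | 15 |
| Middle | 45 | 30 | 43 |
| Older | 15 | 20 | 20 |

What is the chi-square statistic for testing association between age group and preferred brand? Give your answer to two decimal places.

Row totals: 39, 118, 55. Column totals: 77, 57, 78. Grand total N = 212.
Expected counts (row total × column total / N):
  Young, Brand X: 39×77/212 = 14.165
  Young, Brand Y: 39×57/212 = 10.486
  Young, Brand Z: 39×78/212 = 14.349
  Middle, Brand X: 118×77/212 = 42.858
  Middle, Brand Y: 118×57/212 = 31.726
  Middle, Brand Z: 118×78/212 = 43.415
  Older, Brand X: 55×77/212 = 19.976
  Older, Brand Y: 55×57/212 = 14.788
  Older, Brand Z: 55×78/212 = 20.236
Contributions (O − E)²/E:
  (17 − 14.165)²/14.165 = 0.5674
  (7 − 10.486)²/10.486 = 1.1589
  (15 − 14.349)²/14.349 = 0.0295
  (45 − 42.858)²/42.858 = 0.1071
  (30 − 31.726)²/31.726 = 0.0939
  (43 − 43.415)²/43.415 = 0.0040
  (15 − 19.976)²/19.976 = 1.2395
  (20 − 14.788)²/14.788 = 1.8370
  (20 − 20.236)²/20.236 = 0.0028
χ² = 0.5674 + 1.1589 + 0.0295 + 0.1071 + 0.0939 + 0.0040 + 1.2395 + 1.8370 + 0.0028 = 5.04

5.04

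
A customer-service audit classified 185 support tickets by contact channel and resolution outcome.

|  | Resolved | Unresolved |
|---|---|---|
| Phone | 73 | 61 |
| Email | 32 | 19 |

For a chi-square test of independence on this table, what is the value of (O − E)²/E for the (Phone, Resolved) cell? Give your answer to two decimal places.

Row total (Phone) = 134; column total (Resolved) = 105; N = 185.
Expected count E = 134 × 105 / 185 = 76.054.
Contribution = (O − E)²/E = (73 − 76.054)² / 76.054 = 0.12.

0.12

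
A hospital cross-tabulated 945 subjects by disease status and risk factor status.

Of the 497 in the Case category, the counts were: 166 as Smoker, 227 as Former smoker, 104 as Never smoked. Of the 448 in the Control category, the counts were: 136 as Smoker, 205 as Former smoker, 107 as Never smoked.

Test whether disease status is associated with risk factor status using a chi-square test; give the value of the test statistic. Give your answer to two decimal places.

1.61

Row totals: 497, 448. Column totals: 302, 432, 211. Grand total N = 945.
Expected counts (row total × column total / N):
  Case, Smoker: 497×302/945 = 158.830
  Case, Former smoker: 497×432/945 = 227.200
  Case, Never smoked: 497×211/945 = 110.970
  Control, Smoker: 448×302/945 = 143.170
  Control, Former smoker: 448×432/945 = 204.800
  Control, Never smoked: 448×211/945 = 100.030
Contributions (O − E)²/E:
  (166 − 158.830)²/158.830 = 0.3237
  (227 − 227.200)²/227.200 = 0.0002
  (104 − 110.970)²/110.970 = 0.4378
  (136 − 143.170)²/143.170 = 0.3591
  (205 − 204.800)²/204.800 = 0.0002
  (107 − 100.030)²/100.030 = 0.4857
χ² = 0.3237 + 0.0002 + 0.4378 + 0.3591 + 0.0002 + 0.4857 = 1.61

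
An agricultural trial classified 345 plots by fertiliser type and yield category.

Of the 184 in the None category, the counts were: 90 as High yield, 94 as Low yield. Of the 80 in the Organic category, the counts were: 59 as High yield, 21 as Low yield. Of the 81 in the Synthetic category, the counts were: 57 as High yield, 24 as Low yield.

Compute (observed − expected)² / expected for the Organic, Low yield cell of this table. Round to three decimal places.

3.914

Row total (Organic) = 80; column total (Low yield) = 139; N = 345.
Expected count E = 80 × 139 / 345 = 32.2319.
Contribution = (O − E)²/E = (21 − 32.2319)² / 32.2319 = 3.914.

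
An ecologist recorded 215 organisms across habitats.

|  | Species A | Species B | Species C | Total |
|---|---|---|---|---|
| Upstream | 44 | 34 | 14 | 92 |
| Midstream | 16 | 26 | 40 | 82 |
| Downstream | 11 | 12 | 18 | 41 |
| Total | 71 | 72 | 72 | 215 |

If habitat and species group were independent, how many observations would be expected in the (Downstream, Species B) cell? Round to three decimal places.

13.730

Row total (Downstream) = 41; column total (Species B) = 72; grand total N = 215.
Expected count = (row total × column total) / N = 41 × 72 / 215 = 13.730.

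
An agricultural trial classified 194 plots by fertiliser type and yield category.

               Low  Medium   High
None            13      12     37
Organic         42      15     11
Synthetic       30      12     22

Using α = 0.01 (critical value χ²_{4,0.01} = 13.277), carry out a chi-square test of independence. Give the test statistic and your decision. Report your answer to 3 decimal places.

29.814; reject H₀

Row totals: 62, 68, 64. Column totals: 85, 39, 70. Grand total N = 194.
Expected counts (row total × column total / N):
  None, Low: 62×85/194 = 27.1649
  None, Medium: 62×39/194 = 12.4639
  None, High: 62×70/194 = 22.3711
  Organic, Low: 68×85/194 = 29.7938
  Organic, Medium: 68×39/194 = 13.6701
  Organic, High: 68×70/194 = 24.5361
  Synthetic, Low: 64×85/194 = 28.0412
  Synthetic, Medium: 64×39/194 = 12.8660
  Synthetic, High: 64×70/194 = 23.0928
Contributions (O − E)²/E:
  (13 − 27.1649)²/27.1649 = 7.3862
  (12 − 12.4639)²/12.4639 = 0.0173
  (37 − 22.3711)²/22.3711 = 9.5661
  (42 − 29.7938)²/29.7938 = 5.0007
  (15 − 13.6701)²/13.6701 = 0.1294
  (11 − 24.5361)²/24.5361 = 7.4676
  (30 − 28.0412)²/28.0412 = 0.1368
  (12 − 12.8660)²/12.8660 = 0.0583
  (22 − 23.0928)²/23.0928 = 0.0517
χ² = 7.3862 + 0.0173 + 9.5661 + 5.0007 + 0.1294 + 7.4676 + 0.1368 + 0.0583 + 0.0517 = 29.814
df = (3−1)(3−1) = 4. Since 29.814 > 13.277, reject the null hypothesis of independence at α = 0.01.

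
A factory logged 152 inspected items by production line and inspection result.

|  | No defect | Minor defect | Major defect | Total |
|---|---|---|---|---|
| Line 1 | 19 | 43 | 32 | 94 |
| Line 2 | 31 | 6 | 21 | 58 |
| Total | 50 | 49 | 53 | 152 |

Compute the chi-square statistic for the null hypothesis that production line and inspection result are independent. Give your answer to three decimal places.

Grand total N = 152.
Expected counts (row total × column total / N):
  Line 1, No defect: 94×50/152 = 30.9211
  Line 1, Minor defect: 94×49/152 = 30.3026
  Line 1, Major defect: 94×53/152 = 32.7763
  Line 2, No defect: 58×50/152 = 19.0789
  Line 2, Minor defect: 58×49/152 = 18.6974
  Line 2, Major defect: 58×53/152 = 20.2237
Contributions (O − E)²/E:
  (19 − 30.9211)²/30.9211 = 4.5960
  (43 − 30.3026)²/30.3026 = 5.3205
  (32 − 32.7763)²/32.7763 = 0.0184
  (31 − 19.0789)²/19.0789 = 7.4487
  (6 − 18.6974)²/18.6974 = 8.6228
  (21 − 20.2237)²/20.2237 = 0.0298
χ² = 4.5960 + 5.3205 + 0.0184 + 7.4487 + 8.6228 + 0.0298 = 26.036

26.036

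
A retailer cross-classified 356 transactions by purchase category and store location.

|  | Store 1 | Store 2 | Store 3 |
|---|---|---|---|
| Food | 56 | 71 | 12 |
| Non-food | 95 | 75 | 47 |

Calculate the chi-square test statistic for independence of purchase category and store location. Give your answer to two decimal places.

Row totals: 139, 217. Column totals: 151, 146, 59. Grand total N = 356.
Expected counts (row total × column total / N):
  Food, Store 1: 139×151/356 = 58.958
  Food, Store 2: 139×146/356 = 57.006
  Food, Store 3: 139×59/356 = 23.037
  Non-food, Store 1: 217×151/356 = 92.042
  Non-food, Store 2: 217×146/356 = 88.994
  Non-food, Store 3: 217×59/356 = 35.963
Contributions (O − E)²/E:
  (56 − 58.958)²/58.958 = 0.1484
  (71 − 57.006)²/57.006 = 3.4353
  (12 − 23.037)²/23.037 = 5.2878
  (95 − 92.042)²/92.042 = 0.0951
  (75 − 88.994)²/88.994 = 2.2005
  (47 − 35.963)²/35.963 = 3.3872
χ² = 0.1484 + 3.4353 + 5.2878 + 0.0951 + 2.2005 + 3.3872 = 14.55

14.55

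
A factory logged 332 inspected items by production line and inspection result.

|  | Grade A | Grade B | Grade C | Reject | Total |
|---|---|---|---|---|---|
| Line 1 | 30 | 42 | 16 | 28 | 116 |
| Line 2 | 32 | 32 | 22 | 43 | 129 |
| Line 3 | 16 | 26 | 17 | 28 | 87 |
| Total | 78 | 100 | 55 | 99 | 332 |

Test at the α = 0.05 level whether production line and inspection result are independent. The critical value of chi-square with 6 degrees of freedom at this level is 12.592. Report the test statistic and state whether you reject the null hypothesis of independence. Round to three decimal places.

Grand total N = 332.
Expected counts (row total × column total / N):
  Line 1, Grade A: 116×78/332 = 27.25301
  Line 1, Grade B: 116×100/332 = 34.93976
  Line 1, Grade C: 116×55/332 = 19.21687
  Line 1, Reject: 116×99/332 = 34.59036
  Line 2, Grade A: 129×78/332 = 30.30723
  Line 2, Grade B: 129×100/332 = 38.85542
  Line 2, Grade C: 129×55/332 = 21.37048
  Line 2, Reject: 129×99/332 = 38.46687
  Line 3, Grade A: 87×78/332 = 20.43976
  Line 3, Grade B: 87×100/332 = 26.20482
  Line 3, Grade C: 87×55/332 = 14.41265
  Line 3, Reject: 87×99/332 = 25.94277
Contributions (O − E)²/E:
  (30 − 27.25301)²/27.25301 = 0.2769
  (42 − 34.93976)²/34.93976 = 1.4267
  (16 − 19.21687)²/19.21687 = 0.5385
  (28 − 34.59036)²/34.59036 = 1.2556
  (32 − 30.30723)²/30.30723 = 0.0945
  (32 − 38.85542)²/38.85542 = 1.2095
  (22 − 21.37048)²/21.37048 = 0.0185
  (43 − 38.46687)²/38.46687 = 0.5342
  (16 − 20.43976)²/20.43976 = 0.9644
  (26 − 26.20482)²/26.20482 = 0.0016
  (17 − 14.41265)²/14.41265 = 0.4645
  (28 − 25.94277)²/25.94277 = 0.1631
χ² = 0.2769 + 1.4267 + 0.5385 + 1.2556 + 0.0945 + 1.2095 + 0.0185 + 0.5342 + 0.9644 + 0.0016 + 0.4645 + 0.1631 = 6.948
df = (3−1)(4−1) = 6. Since 6.948 < 12.592, fail to reject the null hypothesis of independence at α = 0.05.

6.948; fail to reject H₀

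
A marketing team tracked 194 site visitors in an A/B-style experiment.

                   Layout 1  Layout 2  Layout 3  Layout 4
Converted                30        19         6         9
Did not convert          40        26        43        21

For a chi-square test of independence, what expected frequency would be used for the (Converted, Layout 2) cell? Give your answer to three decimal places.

14.845

Row total (Converted) = 64; column total (Layout 2) = 45; grand total N = 194.
Expected count = (row total × column total) / N = 64 × 45 / 194 = 14.845.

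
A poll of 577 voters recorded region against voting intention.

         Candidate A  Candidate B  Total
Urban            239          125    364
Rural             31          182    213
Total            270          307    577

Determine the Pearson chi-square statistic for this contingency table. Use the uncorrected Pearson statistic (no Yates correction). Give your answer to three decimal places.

Grand total N = 577.
Expected counts (row total × column total / N):
  Urban, Candidate A: 364×270/577 = 170.3293
  Urban, Candidate B: 364×307/577 = 193.6707
  Rural, Candidate A: 213×270/577 = 99.6707
  Rural, Candidate B: 213×307/577 = 113.3293
Contributions (O − E)²/E:
  (239 − 170.3293)²/170.3293 = 27.6856
  (125 − 193.6707)²/193.6707 = 24.3489
  (31 − 99.6707)²/99.6707 = 47.3125
  (182 − 113.3293)²/113.3293 = 41.6103
χ² = 27.6856 + 24.3489 + 47.3125 + 41.6103 = 140.957

140.957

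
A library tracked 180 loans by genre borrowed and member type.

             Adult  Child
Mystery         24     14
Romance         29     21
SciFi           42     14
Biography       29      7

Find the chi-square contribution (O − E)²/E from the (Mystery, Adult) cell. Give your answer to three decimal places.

Row total (Mystery) = 38; column total (Adult) = 124; N = 180.
Expected count E = 38 × 124 / 180 = 26.1778.
Contribution = (O − E)²/E = (24 − 26.1778)² / 26.1778 = 0.181.

0.181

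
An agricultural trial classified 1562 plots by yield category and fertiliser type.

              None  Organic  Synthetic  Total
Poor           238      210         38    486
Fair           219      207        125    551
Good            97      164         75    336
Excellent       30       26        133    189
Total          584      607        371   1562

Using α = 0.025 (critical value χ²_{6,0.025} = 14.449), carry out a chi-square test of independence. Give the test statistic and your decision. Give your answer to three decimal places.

315.426; reject H₀

Grand total N = 1562.
Expected counts (row total × column total / N):
  Poor, None: 486×584/1562 = 181.70551
  Poor, Organic: 486×607/1562 = 188.86172
  Poor, Synthetic: 486×371/1562 = 115.43278
  Fair, None: 551×584/1562 = 206.00768
  Fair, Organic: 551×607/1562 = 214.12100
  Fair, Synthetic: 551×371/1562 = 130.87132
  Good, None: 336×584/1562 = 125.62356
  Good, Organic: 336×607/1562 = 130.57106
  Good, Synthetic: 336×371/1562 = 79.80538
  Excellent, None: 189×584/1562 = 70.66325
  Excellent, Organic: 189×607/1562 = 73.44622
  Excellent, Synthetic: 189×371/1562 = 44.89052
Contributions (O − E)²/E:
  (238 − 181.70551)²/181.70551 = 17.4407
  (210 − 188.86172)²/188.86172 = 2.3659
  (38 − 115.43278)²/115.43278 = 51.9422
  (219 − 206.00768)²/206.00768 = 0.8194
  (207 − 214.12100)²/214.12100 = 0.2368
  (125 − 130.87132)²/130.87132 = 0.2634
  (97 − 125.62356)²/125.62356 = 6.5219
  (164 − 130.57106)²/130.57106 = 8.5585
  (75 − 79.80538)²/79.80538 = 0.2893
  (30 − 70.66325)²/70.66325 = 23.3997
  (26 − 73.44622)²/73.44622 = 30.6502
  (133 − 44.89052)²/44.89052 = 172.9381
χ² = 17.4407 + 2.3659 + 51.9422 + 0.8194 + 0.2368 + 0.2634 + 6.5219 + 8.5585 + 0.2893 + 23.3997 + 30.6502 + 172.9381 = 315.426
df = (4−1)(3−1) = 6. Since 315.426 > 14.449, reject the null hypothesis of independence at α = 0.025.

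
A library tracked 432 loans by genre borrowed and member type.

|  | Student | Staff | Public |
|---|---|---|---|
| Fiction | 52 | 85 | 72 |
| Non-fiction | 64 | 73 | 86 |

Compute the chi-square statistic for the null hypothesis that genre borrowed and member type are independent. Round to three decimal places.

2.943

Row totals: 209, 223. Column totals: 116, 158, 158. Grand total N = 432.
Expected counts (row total × column total / N):
  Fiction, Student: 209×116/432 = 56.1204
  Fiction, Staff: 209×158/432 = 76.4398
  Fiction, Public: 209×158/432 = 76.4398
  Non-fiction, Student: 223×116/432 = 59.8796
  Non-fiction, Staff: 223×158/432 = 81.5602
  Non-fiction, Public: 223×158/432 = 81.5602
Contributions (O − E)²/E:
  (52 − 56.1204)²/56.1204 = 0.3025
  (85 − 76.4398)²/76.4398 = 0.9586
  (72 − 76.4398)²/76.4398 = 0.2579
  (64 − 59.8796)²/59.8796 = 0.2835
  (73 − 81.5602)²/81.5602 = 0.8984
  (86 − 81.5602)²/81.5602 = 0.2417
χ² = 0.3025 + 0.9586 + 0.2579 + 0.2835 + 0.8984 + 0.2417 = 2.943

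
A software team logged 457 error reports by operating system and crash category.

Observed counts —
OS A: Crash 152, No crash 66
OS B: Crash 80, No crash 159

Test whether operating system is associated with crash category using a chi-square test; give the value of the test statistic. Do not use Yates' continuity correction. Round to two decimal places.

Row totals: 218, 239. Column totals: 232, 225. Grand total N = 457.
Expected counts (row total × column total / N):
  OS A, Crash: 218×232/457 = 110.6696
  OS A, No crash: 218×225/457 = 107.3304
  OS B, Crash: 239×232/457 = 121.3304
  OS B, No crash: 239×225/457 = 117.6696
Contributions (O − E)²/E:
  (152 − 110.6696)²/110.6696 = 15.4352
  (66 − 107.3304)²/107.3304 = 15.9154
  (80 − 121.3304)²/121.3304 = 14.0789
  (159 − 117.6696)²/117.6696 = 14.5169
χ² = 15.4352 + 15.9154 + 14.0789 + 14.5169 = 59.95

59.95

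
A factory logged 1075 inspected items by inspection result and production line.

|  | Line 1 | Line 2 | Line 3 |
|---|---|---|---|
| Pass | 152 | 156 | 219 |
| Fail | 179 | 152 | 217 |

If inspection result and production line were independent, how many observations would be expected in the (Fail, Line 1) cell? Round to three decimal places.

Row total (Fail) = 548; column total (Line 1) = 331; grand total N = 1075.
Expected count = (row total × column total) / N = 548 × 331 / 1075 = 168.733.

168.733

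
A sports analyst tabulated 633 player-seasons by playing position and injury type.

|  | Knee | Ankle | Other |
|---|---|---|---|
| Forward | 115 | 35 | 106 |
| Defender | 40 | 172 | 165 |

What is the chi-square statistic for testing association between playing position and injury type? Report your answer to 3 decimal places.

Row totals: 256, 377. Column totals: 155, 207, 271. Grand total N = 633.
Expected counts (row total × column total / N):
  Forward, Knee: 256×155/633 = 62.68562
  Forward, Ankle: 256×207/633 = 83.71564
  Forward, Other: 256×271/633 = 109.59874
  Defender, Knee: 377×155/633 = 92.31438
  Defender, Ankle: 377×207/633 = 123.28436
  Defender, Other: 377×271/633 = 161.40126
Contributions (O − E)²/E:
  (115 − 62.68562)²/62.68562 = 43.6590
  (35 − 83.71564)²/83.71564 = 28.3485
  (106 − 109.59874)²/109.59874 = 0.1182
  (40 − 92.31438)²/92.31438 = 29.6465
  (172 − 123.28436)²/123.28436 = 19.2499
  (165 − 161.40126)²/161.40126 = 0.0802
χ² = 43.6590 + 28.3485 + 0.1182 + 29.6465 + 19.2499 + 0.0802 = 121.102

121.102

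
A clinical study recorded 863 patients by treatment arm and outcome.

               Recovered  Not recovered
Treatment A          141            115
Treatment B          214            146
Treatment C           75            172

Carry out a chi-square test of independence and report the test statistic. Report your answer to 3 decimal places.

Row totals: 256, 360, 247. Column totals: 430, 433. Grand total N = 863.
Expected counts (row total × column total / N):
  Treatment A, Recovered: 256×430/863 = 127.55504
  Treatment A, Not recovered: 256×433/863 = 128.44496
  Treatment B, Recovered: 360×430/863 = 179.37428
  Treatment B, Not recovered: 360×433/863 = 180.62572
  Treatment C, Recovered: 247×430/863 = 123.07068
  Treatment C, Not recovered: 247×433/863 = 123.92932
Contributions (O − E)²/E:
  (141 − 127.55504)²/127.55504 = 1.4172
  (115 − 128.44496)²/128.44496 = 1.4073
  (214 − 179.37428)²/179.37428 = 6.6840
  (146 − 180.62572)²/180.62572 = 6.6377
  (75 − 123.07068)²/123.07068 = 18.7761
  (172 − 123.92932)²/123.92932 = 18.6460
χ² = 1.4172 + 1.4073 + 6.6840 + 6.6377 + 18.7761 + 18.6460 = 53.568

53.568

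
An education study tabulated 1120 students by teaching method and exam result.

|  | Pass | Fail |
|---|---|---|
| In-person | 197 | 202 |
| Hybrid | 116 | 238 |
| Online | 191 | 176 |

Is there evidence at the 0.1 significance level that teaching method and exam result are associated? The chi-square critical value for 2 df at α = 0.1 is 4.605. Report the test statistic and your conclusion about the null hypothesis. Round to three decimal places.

31.839; reject H₀

Row totals: 399, 354, 367. Column totals: 504, 616. Grand total N = 1120.
Expected counts (row total × column total / N):
  In-person, Pass: 399×504/1120 = 179.5500
  In-person, Fail: 399×616/1120 = 219.4500
  Hybrid, Pass: 354×504/1120 = 159.3000
  Hybrid, Fail: 354×616/1120 = 194.7000
  Online, Pass: 367×504/1120 = 165.1500
  Online, Fail: 367×616/1120 = 201.8500
Contributions (O − E)²/E:
  (197 − 179.5500)²/179.5500 = 1.6959
  (202 − 219.4500)²/219.4500 = 1.3876
  (116 − 159.3000)²/159.3000 = 11.7696
  (238 − 194.7000)²/194.7000 = 9.6296
  (191 − 165.1500)²/165.1500 = 4.0462
  (176 − 201.8500)²/201.8500 = 3.3105
χ² = 1.6959 + 1.3876 + 11.7696 + 9.6296 + 4.0462 + 3.3105 = 31.839
df = (3−1)(2−1) = 2. Since 31.839 > 4.605, reject the null hypothesis of independence at α = 0.1.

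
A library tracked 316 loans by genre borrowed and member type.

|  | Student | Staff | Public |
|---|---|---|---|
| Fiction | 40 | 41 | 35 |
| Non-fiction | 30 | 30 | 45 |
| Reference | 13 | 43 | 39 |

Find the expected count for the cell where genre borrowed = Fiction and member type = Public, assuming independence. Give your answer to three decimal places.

43.684

Row total (Fiction) = 116; column total (Public) = 119; grand total N = 316.
Expected count = (row total × column total) / N = 116 × 119 / 316 = 43.684.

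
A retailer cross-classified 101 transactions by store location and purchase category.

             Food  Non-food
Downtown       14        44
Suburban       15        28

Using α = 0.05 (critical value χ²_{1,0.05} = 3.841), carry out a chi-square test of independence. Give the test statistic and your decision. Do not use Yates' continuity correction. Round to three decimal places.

Row totals: 58, 43. Column totals: 29, 72. Grand total N = 101.
Expected counts (row total × column total / N):
  Downtown, Food: 58×29/101 = 16.6535
  Downtown, Non-food: 58×72/101 = 41.3465
  Suburban, Food: 43×29/101 = 12.3465
  Suburban, Non-food: 43×72/101 = 30.6535
Contributions (O − E)²/E:
  (14 − 16.6535)²/16.6535 = 0.4228
  (44 − 41.3465)²/41.3465 = 0.1703
  (15 − 12.3465)²/12.3465 = 0.5703
  (28 − 30.6535)²/30.6535 = 0.2297
χ² = 0.4228 + 0.1703 + 0.5703 + 0.2297 = 1.393
df = (2−1)(2−1) = 1. Since 1.393 < 3.841, fail to reject the null hypothesis of independence at α = 0.05.

1.393; fail to reject H₀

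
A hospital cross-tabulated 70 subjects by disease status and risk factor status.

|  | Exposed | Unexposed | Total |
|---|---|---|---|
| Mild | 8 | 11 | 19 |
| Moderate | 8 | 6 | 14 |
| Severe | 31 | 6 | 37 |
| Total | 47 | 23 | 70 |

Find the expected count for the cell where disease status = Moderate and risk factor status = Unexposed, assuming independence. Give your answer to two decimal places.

4.60

Row total (Moderate) = 14; column total (Unexposed) = 23; grand total N = 70.
Expected count = (row total × column total) / N = 14 × 23 / 70 = 4.60.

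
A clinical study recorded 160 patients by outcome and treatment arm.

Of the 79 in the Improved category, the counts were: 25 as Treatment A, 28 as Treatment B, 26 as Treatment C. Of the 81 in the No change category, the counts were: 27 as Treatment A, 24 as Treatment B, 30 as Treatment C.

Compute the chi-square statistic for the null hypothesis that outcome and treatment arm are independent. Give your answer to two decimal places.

0.65

Row totals: 79, 81. Column totals: 52, 52, 56. Grand total N = 160.
Expected counts (row total × column total / N):
  Improved, Treatment A: 79×52/160 = 25.675
  Improved, Treatment B: 79×52/160 = 25.675
  Improved, Treatment C: 79×56/160 = 27.650
  No change, Treatment A: 81×52/160 = 26.325
  No change, Treatment B: 81×52/160 = 26.325
  No change, Treatment C: 81×56/160 = 28.350
Contributions (O − E)²/E:
  (25 − 25.675)²/25.675 = 0.0177
  (28 − 25.675)²/25.675 = 0.2105
  (26 − 27.650)²/27.650 = 0.0985
  (27 − 26.325)²/26.325 = 0.0173
  (24 − 26.325)²/26.325 = 0.2053
  (30 − 28.350)²/28.350 = 0.0960
χ² = 0.0177 + 0.2105 + 0.0985 + 0.0173 + 0.2053 + 0.0960 = 0.65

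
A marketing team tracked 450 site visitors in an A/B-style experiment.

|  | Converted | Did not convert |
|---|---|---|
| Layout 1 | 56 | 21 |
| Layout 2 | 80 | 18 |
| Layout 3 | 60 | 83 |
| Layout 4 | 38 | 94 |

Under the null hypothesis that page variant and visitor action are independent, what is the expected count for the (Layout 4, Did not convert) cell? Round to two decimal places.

63.36

Row total (Layout 4) = 132; column total (Did not convert) = 216; grand total N = 450.
Expected count = (row total × column total) / N = 132 × 216 / 450 = 63.36.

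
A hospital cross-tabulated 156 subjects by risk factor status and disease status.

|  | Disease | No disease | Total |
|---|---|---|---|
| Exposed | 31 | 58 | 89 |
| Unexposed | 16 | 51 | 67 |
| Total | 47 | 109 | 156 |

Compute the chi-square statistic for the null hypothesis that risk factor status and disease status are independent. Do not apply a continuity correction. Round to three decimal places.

Grand total N = 156.
Expected counts (row total × column total / N):
  Exposed, Disease: 89×47/156 = 26.8141
  Exposed, No disease: 89×109/156 = 62.1859
  Unexposed, Disease: 67×47/156 = 20.1859
  Unexposed, No disease: 67×109/156 = 46.8141
Contributions (O − E)²/E:
  (31 − 26.8141)²/26.8141 = 0.6535
  (58 − 62.1859)²/62.1859 = 0.2818
  (16 − 20.1859)²/20.1859 = 0.8680
  (51 − 46.8141)²/46.8141 = 0.3743
χ² = 0.6535 + 0.2818 + 0.8680 + 0.3743 = 2.178

2.178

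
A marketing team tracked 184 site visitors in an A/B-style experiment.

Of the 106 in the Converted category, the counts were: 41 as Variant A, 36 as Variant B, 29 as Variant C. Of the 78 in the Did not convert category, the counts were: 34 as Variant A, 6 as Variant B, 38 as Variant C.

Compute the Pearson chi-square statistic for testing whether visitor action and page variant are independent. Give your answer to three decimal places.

19.481

Row totals: 106, 78. Column totals: 75, 42, 67. Grand total N = 184.
Expected counts (row total × column total / N):
  Converted, Variant A: 106×75/184 = 43.2065
  Converted, Variant B: 106×42/184 = 24.1957
  Converted, Variant C: 106×67/184 = 38.5978
  Did not convert, Variant A: 78×75/184 = 31.7935
  Did not convert, Variant B: 78×42/184 = 17.8043
  Did not convert, Variant C: 78×67/184 = 28.4022
Contributions (O − E)²/E:
  (41 − 43.2065)²/43.2065 = 0.1127
  (36 − 24.1957)²/24.1957 = 5.7589
  (29 − 38.5978)²/38.5978 = 2.3866
  (34 − 31.7935)²/31.7935 = 0.1531
  (6 − 17.8043)²/17.8043 = 7.8263
  (38 − 28.4022)²/28.4022 = 3.2433
χ² = 0.1127 + 5.7589 + 2.3866 + 0.1531 + 7.8263 + 3.2433 = 19.481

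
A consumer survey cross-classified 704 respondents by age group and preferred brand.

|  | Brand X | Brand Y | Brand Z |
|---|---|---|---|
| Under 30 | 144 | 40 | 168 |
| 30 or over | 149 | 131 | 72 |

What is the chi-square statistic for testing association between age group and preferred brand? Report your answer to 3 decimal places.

86.912

Row totals: 352, 352. Column totals: 293, 171, 240. Grand total N = 704.
Expected counts (row total × column total / N):
  Under 30, Brand X: 352×293/704 = 146.5000
  Under 30, Brand Y: 352×171/704 = 85.5000
  Under 30, Brand Z: 352×240/704 = 120.0000
  30 or over, Brand X: 352×293/704 = 146.5000
  30 or over, Brand Y: 352×171/704 = 85.5000
  30 or over, Brand Z: 352×240/704 = 120.0000
Contributions (O − E)²/E:
  (144 − 146.5000)²/146.5000 = 0.0427
  (40 − 85.5000)²/85.5000 = 24.2135
  (168 − 120.0000)²/120.0000 = 19.2000
  (149 − 146.5000)²/146.5000 = 0.0427
  (131 − 85.5000)²/85.5000 = 24.2135
  (72 − 120.0000)²/120.0000 = 19.2000
χ² = 0.0427 + 24.2135 + 19.2000 + 0.0427 + 24.2135 + 19.2000 = 86.912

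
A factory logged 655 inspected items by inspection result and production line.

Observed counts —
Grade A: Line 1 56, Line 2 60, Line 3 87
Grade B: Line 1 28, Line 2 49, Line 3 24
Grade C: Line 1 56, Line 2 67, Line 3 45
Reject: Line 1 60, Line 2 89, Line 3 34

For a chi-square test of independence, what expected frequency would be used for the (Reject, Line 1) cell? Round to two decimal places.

Row total (Reject) = 183; column total (Line 1) = 200; grand total N = 655.
Expected count = (row total × column total) / N = 183 × 200 / 655 = 55.88.

55.88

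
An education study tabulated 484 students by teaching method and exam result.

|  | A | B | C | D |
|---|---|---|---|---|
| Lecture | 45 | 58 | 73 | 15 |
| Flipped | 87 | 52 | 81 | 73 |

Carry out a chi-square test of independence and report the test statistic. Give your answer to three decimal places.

32.271

Row totals: 191, 293. Column totals: 132, 110, 154, 88. Grand total N = 484.
Expected counts (row total × column total / N):
  Lecture, A: 191×132/484 = 52.0909
  Lecture, B: 191×110/484 = 43.4091
  Lecture, C: 191×154/484 = 60.7727
  Lecture, D: 191×88/484 = 34.7273
  Flipped, A: 293×132/484 = 79.9091
  Flipped, B: 293×110/484 = 66.5909
  Flipped, C: 293×154/484 = 93.2273
  Flipped, D: 293×88/484 = 53.2727
Contributions (O − E)²/E:
  (45 − 52.0909)²/52.0909 = 0.9653
  (58 − 43.4091)²/43.4091 = 4.9044
  (73 − 60.7727)²/60.7727 = 2.4601
  (15 − 34.7273)²/34.7273 = 11.2064
  (87 − 79.9091)²/79.9091 = 0.6292
  (52 − 66.5909)²/66.5909 = 3.1970
  (81 − 93.2273)²/93.2273 = 1.6037
  (73 − 53.2727)²/53.2727 = 7.3052
χ² = 0.9653 + 4.9044 + 2.4601 + 11.2064 + 0.6292 + 3.1970 + 1.6037 + 7.3052 = 32.271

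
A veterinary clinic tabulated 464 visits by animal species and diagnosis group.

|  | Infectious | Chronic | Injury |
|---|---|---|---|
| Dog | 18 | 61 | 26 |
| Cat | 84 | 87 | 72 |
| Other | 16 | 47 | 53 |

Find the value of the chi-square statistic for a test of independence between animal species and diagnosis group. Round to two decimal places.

Row totals: 105, 243, 116. Column totals: 118, 195, 151. Grand total N = 464.
Expected counts (row total × column total / N):
  Dog, Infectious: 105×118/464 = 26.703
  Dog, Chronic: 105×195/464 = 44.127
  Dog, Injury: 105×151/464 = 34.170
  Cat, Infectious: 243×118/464 = 61.797
  Cat, Chronic: 243×195/464 = 102.123
  Cat, Injury: 243×151/464 = 79.080
  Other, Infectious: 116×118/464 = 29.500
  Other, Chronic: 116×195/464 = 48.750
  Other, Injury: 116×151/464 = 37.750
Contributions (O − E)²/E:
  (18 − 26.703)²/26.703 = 2.8365
  (61 − 44.127)²/44.127 = 6.4518
  (26 − 34.170)²/34.170 = 1.9534
  (84 − 61.797)²/61.797 = 7.9773
  (87 − 102.123)²/102.123 = 2.2395
  (72 − 79.080)²/79.080 = 0.6339
  (16 − 29.500)²/29.500 = 6.1780
  (47 − 48.750)²/48.750 = 0.0628
  (53 − 37.750)²/37.750 = 6.1606
χ² = 2.8365 + 6.4518 + 1.9534 + 7.9773 + 2.2395 + 0.6339 + 6.1780 + 0.0628 + 6.1606 = 34.49

34.49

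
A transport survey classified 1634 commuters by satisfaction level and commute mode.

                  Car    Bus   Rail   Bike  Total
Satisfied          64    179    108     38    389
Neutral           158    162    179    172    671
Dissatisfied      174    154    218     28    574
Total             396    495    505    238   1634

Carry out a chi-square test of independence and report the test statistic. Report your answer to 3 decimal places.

Grand total N = 1634.
Expected counts (row total × column total / N):
  Satisfied, Car: 389×396/1634 = 94.2742
  Satisfied, Bus: 389×495/1634 = 117.8427
  Satisfied, Rail: 389×505/1634 = 120.2234
  Satisfied, Bike: 389×238/1634 = 56.6597
  Neutral, Car: 671×396/1634 = 162.6169
  Neutral, Bus: 671×495/1634 = 203.2711
  Neutral, Rail: 671×505/1634 = 207.3776
  Neutral, Bike: 671×238/1634 = 97.7344
  Dissatisfied, Car: 574×396/1634 = 139.1089
  Dissatisfied, Bus: 574×495/1634 = 173.8862
  Dissatisfied, Rail: 574×505/1634 = 177.3990
  Dissatisfied, Bike: 574×238/1634 = 83.6059
Contributions (O − E)²/E:
  (64 − 94.2742)²/94.2742 = 9.7219
  (179 − 117.8427)²/117.8427 = 31.7390
  (108 − 120.2234)²/120.2234 = 1.2428
  (38 − 56.6597)²/56.6597 = 6.1452
  (158 − 162.6169)²/162.6169 = 0.1311
  (162 − 203.2711)²/203.2711 = 8.3795
  (179 − 207.3776)²/207.3776 = 3.8832
  (172 − 97.7344)²/97.7344 = 56.4323
  (174 − 139.1089)²/139.1089 = 8.7513
  (154 − 173.8862)²/173.8862 = 2.2743
  (218 − 177.3990)²/177.3990 = 9.2923
  (28 − 83.6059)²/83.6059 = 36.9832
χ² = 9.7219 + 31.7390 + 1.2428 + 6.1452 + 0.1311 + 8.3795 + 3.8832 + 56.4323 + 8.7513 + 2.2743 + 9.2923 + 36.9832 = 174.976

174.976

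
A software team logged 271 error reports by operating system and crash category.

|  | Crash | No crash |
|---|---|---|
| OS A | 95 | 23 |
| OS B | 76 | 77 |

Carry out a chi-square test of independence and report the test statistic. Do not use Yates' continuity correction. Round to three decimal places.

Row totals: 118, 153. Column totals: 171, 100. Grand total N = 271.
Expected counts (row total × column total / N):
  OS A, Crash: 118×171/271 = 74.45756
  OS A, No crash: 118×100/271 = 43.54244
  OS B, Crash: 153×171/271 = 96.54244
  OS B, No crash: 153×100/271 = 56.45756
Contributions (O − E)²/E:
  (95 − 74.45756)²/74.45756 = 5.6675
  (23 − 43.54244)²/43.54244 = 9.6915
  (76 − 96.54244)²/96.54244 = 4.3711
  (77 − 56.45756)²/56.45756 = 7.4745
χ² = 5.6675 + 9.6915 + 4.3711 + 7.4745 = 27.205

27.205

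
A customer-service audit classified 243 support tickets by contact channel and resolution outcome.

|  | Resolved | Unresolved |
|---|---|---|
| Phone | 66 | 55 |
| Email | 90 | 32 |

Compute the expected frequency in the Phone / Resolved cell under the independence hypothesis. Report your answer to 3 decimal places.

Row total (Phone) = 121; column total (Resolved) = 156; grand total N = 243.
Expected count = (row total × column total) / N = 121 × 156 / 243 = 77.679.

77.679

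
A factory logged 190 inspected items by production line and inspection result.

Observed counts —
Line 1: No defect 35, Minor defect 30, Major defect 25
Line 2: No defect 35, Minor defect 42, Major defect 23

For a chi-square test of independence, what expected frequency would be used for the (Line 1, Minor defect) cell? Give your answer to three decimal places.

34.105

Row total (Line 1) = 90; column total (Minor defect) = 72; grand total N = 190.
Expected count = (row total × column total) / N = 90 × 72 / 190 = 34.105.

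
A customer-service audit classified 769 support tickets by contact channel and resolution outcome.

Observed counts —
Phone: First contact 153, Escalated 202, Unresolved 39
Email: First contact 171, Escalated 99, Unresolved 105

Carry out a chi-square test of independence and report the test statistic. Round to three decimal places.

Row totals: 394, 375. Column totals: 324, 301, 144. Grand total N = 769.
Expected counts (row total × column total / N):
  Phone, First contact: 394×324/769 = 166.0026
  Phone, Escalated: 394×301/769 = 154.2185
  Phone, Unresolved: 394×144/769 = 73.7789
  Email, First contact: 375×324/769 = 157.9974
  Email, Escalated: 375×301/769 = 146.7815
  Email, Unresolved: 375×144/769 = 70.2211
Contributions (O − E)²/E:
  (153 − 166.0026)²/166.0026 = 1.0185
  (202 − 154.2185)²/154.2185 = 14.8041
  (39 − 73.7789)²/73.7789 = 16.3946
  (171 − 157.9974)²/157.9974 = 1.0701
  (99 − 146.7815)²/146.7815 = 15.5542
  (105 − 70.2211)²/70.2211 = 17.2252
χ² = 1.0185 + 14.8041 + 16.3946 + 1.0701 + 15.5542 + 17.2252 = 66.067

66.067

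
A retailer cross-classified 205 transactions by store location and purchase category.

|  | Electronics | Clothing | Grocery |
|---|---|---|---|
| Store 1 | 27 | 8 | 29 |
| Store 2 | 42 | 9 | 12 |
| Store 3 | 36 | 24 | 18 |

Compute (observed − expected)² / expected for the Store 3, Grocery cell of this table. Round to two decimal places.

Row total (Store 3) = 78; column total (Grocery) = 59; N = 205.
Expected count E = 78 × 59 / 205 = 22.4488.
Contribution = (O − E)²/E = (18 − 22.4488)² / 22.4488 = 0.88.

0.88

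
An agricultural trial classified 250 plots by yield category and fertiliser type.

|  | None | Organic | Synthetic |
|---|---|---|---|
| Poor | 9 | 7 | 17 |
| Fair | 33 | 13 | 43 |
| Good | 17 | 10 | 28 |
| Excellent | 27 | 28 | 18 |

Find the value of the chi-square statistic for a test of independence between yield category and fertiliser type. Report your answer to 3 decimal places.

Row totals: 33, 89, 55, 73. Column totals: 86, 58, 106. Grand total N = 250.
Expected counts (row total × column total / N):
  Poor, None: 33×86/250 = 11.3520
  Poor, Organic: 33×58/250 = 7.6560
  Poor, Synthetic: 33×106/250 = 13.9920
  Fair, None: 89×86/250 = 30.6160
  Fair, Organic: 89×58/250 = 20.6480
  Fair, Synthetic: 89×106/250 = 37.7360
  Good, None: 55×86/250 = 18.9200
  Good, Organic: 55×58/250 = 12.7600
  Good, Synthetic: 55×106/250 = 23.3200
  Excellent, None: 73×86/250 = 25.1120
  Excellent, Organic: 73×58/250 = 16.9360
  Excellent, Synthetic: 73×106/250 = 30.9520
Contributions (O − E)²/E:
  (9 − 11.3520)²/11.3520 = 0.4873
  (7 − 7.6560)²/7.6560 = 0.0562
  (17 − 13.9920)²/13.9920 = 0.6467
  (33 − 30.6160)²/30.6160 = 0.1856
  (13 − 20.6480)²/20.6480 = 2.8328
  (43 − 37.7360)²/37.7360 = 0.7343
  (17 − 18.9200)²/18.9200 = 0.1948
  (10 − 12.7600)²/12.7600 = 0.5970
  (28 − 23.3200)²/23.3200 = 0.9392
  (27 − 25.1120)²/25.1120 = 0.1419
  (28 − 16.9360)²/16.9360 = 7.2279
  (18 − 30.9520)²/30.9520 = 5.4198
χ² = 0.4873 + 0.0562 + 0.6467 + 0.1856 + 2.8328 + 0.7343 + 0.1948 + 0.5970 + 0.9392 + 0.1419 + 7.2279 + 5.4198 = 19.464

19.464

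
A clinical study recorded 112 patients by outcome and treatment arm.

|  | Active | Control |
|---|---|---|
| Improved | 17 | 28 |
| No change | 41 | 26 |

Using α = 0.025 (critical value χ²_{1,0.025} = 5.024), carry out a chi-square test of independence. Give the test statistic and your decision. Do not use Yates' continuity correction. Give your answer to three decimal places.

5.912; reject H₀

Row totals: 45, 67. Column totals: 58, 54. Grand total N = 112.
Expected counts (row total × column total / N):
  Improved, Active: 45×58/112 = 23.3036
  Improved, Control: 45×54/112 = 21.6964
  No change, Active: 67×58/112 = 34.6964
  No change, Control: 67×54/112 = 32.3036
Contributions (O − E)²/E:
  (17 − 23.3036)²/23.3036 = 1.7051
  (28 − 21.6964)²/21.6964 = 1.8314
  (41 − 34.6964)²/34.6964 = 1.1452
  (26 − 32.3036)²/32.3036 = 1.2301
χ² = 1.7051 + 1.8314 + 1.1452 + 1.2301 = 5.912
df = (2−1)(2−1) = 1. Since 5.912 > 5.024, reject the null hypothesis of independence at α = 0.025.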